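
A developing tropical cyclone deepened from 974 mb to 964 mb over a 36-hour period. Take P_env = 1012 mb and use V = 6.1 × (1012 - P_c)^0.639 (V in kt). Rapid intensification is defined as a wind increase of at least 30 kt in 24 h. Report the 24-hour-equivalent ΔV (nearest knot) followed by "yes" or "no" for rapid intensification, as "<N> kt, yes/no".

7 kt, no

V₁: ΔP = 38, V ≈ 6.1 × 38^0.639 ≈ 62.35 kt.
V₂: ΔP = 48, V ≈ 6.1 × 48^0.639 ≈ 72.38 kt.
ΔV over 36 h = 10.03 kt → 24 h equivalent = 10.03 × 24/36 ≈ 6.69 kt.
7 kt < 30 kt ⇒ not rapid intensification.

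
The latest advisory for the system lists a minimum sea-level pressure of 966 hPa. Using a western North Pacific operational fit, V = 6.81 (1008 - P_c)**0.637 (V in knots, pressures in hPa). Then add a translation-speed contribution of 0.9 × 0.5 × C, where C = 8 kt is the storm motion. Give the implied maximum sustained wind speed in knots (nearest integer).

ΔP = 1008 − 966 = 42 hPa.
42^0.637 ≈ 10.815.
V ≈ 6.81 × 10.815 ≈ 73.6 kt.
Translation term: 0.9 × 0.5 × 8 = 3.6 kt.
Corrected V ≈ 77.2 kt → 77 kt.

77 kt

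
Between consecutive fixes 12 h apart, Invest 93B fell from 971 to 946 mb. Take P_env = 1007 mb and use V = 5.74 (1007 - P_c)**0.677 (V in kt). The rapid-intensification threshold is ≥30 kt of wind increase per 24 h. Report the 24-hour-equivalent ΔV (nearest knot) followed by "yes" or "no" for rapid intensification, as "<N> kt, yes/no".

V₁: ΔP = 36, V ≈ 5.74 × 36^0.677 ≈ 64.94 kt.
V₂: ΔP = 61, V ≈ 5.74 × 61^0.677 ≈ 92.81 kt.
ΔV over 12 h = 27.87 kt → 24 h equivalent = 27.87 × 24/12 ≈ 55.74 kt.
56 kt ≥ 30 kt ⇒ rapid intensification.

56 kt, yes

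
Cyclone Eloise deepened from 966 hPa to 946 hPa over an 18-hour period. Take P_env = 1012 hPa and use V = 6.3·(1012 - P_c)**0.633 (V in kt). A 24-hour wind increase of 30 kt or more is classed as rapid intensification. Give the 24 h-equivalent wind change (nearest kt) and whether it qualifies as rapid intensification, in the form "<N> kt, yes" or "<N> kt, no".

24 kt, no

V₁: ΔP = 46, V ≈ 6.3 × 46^0.633 ≈ 71.10 kt.
V₂: ΔP = 66, V ≈ 6.3 × 66^0.633 ≈ 89.35 kt.
ΔV over 18 h = 18.25 kt → 24 h equivalent = 18.25 × 24/18 ≈ 24.33 kt.
24 kt < 30 kt ⇒ not rapid intensification.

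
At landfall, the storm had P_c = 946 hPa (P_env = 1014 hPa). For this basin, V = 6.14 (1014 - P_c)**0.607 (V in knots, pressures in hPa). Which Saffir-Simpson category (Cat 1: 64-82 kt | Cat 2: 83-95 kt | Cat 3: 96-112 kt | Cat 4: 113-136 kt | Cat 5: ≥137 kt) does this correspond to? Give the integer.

ΔP = 1014 − 946 = 68 hPa.
V ≈ 6.14 × 68^0.607 = 6.14 × 12.95 ≈ 80 kt.
80 kt falls in the Category 1 band.

1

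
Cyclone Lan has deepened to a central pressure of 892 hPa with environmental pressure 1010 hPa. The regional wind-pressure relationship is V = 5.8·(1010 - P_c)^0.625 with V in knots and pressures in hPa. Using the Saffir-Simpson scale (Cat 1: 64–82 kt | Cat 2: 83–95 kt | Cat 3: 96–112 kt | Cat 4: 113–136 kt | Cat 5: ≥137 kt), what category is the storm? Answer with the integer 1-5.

4

ΔP = 1010 − 892 = 118 hPa.
V ≈ 5.8 × 118^0.625 = 5.8 × 19.72 ≈ 114 kt.
114 kt falls in the Category 4 band.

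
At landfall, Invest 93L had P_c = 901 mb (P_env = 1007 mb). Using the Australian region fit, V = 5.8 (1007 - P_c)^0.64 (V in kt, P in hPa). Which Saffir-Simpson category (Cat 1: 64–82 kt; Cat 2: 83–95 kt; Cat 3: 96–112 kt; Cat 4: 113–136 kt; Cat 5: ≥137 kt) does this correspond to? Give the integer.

ΔP = 1007 − 901 = 106 mb.
V ≈ 5.8 × 106^0.64 = 5.8 × 19.78 ≈ 115 kt.
115 kt falls in the Category 4 band.

4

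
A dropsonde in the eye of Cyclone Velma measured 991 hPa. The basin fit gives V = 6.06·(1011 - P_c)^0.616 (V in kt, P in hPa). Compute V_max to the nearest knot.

ΔP = 1011 − 991 = 20 hPa.
20^0.616 ≈ 6.330.
V ≈ 6.06 × 6.330 ≈ 38.4 kt.

38 kt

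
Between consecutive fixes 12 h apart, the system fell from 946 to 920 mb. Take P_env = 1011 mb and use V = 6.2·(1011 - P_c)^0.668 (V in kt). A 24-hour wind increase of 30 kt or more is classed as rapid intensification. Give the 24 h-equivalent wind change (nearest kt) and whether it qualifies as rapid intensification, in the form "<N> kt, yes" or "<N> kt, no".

V₁: ΔP = 65, V ≈ 6.2 × 65^0.668 ≈ 100.79 kt.
V₂: ΔP = 91, V ≈ 6.2 × 91^0.668 ≈ 126.19 kt.
ΔV over 12 h = 25.40 kt → 24 h equivalent = 25.40 × 24/12 ≈ 50.80 kt.
51 kt ≥ 30 kt ⇒ rapid intensification.

51 kt, yes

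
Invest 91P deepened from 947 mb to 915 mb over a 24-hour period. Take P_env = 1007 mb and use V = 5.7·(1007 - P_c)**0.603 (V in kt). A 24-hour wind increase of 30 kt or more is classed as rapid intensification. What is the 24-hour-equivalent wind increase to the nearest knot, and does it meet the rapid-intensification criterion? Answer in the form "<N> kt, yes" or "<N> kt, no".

V₁: ΔP = 60, V ≈ 5.7 × 60^0.603 ≈ 67.31 kt.
V₂: ΔP = 92, V ≈ 5.7 × 92^0.603 ≈ 87.10 kt.
ΔV over 24 h = 19.79 kt → 24 h equivalent = 19.79 × 24/24 ≈ 19.79 kt.
20 kt < 30 kt ⇒ not rapid intensification.

20 kt, no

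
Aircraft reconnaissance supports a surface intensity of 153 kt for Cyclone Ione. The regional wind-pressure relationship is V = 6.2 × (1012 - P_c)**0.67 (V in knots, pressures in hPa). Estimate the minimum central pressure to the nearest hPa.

892 hPa

ΔP = (V / 6.2)^(1/0.67) = (153/6.2)^1.493.
153/6.2 = 24.677; 24.677^1.493 ≈ 119.69 hPa.
P_c = 1012 − 119.69 = 892.31 ≈ 892 hPa.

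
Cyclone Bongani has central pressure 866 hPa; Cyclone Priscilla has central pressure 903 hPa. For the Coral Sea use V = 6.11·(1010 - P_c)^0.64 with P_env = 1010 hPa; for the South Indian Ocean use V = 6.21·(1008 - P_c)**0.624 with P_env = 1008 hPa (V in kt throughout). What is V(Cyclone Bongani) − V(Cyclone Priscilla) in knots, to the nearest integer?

Cyclone Bongani: ΔP = 144; V ≈ 6.11 × 144^0.64 ≈ 147.03 kt.
Cyclone Priscilla: ΔP = 105; V ≈ 6.21 × 105^0.624 ≈ 113.32 kt.
Difference ≈ 147.03 − 113.32 = 33.71 → 34 kt.

34 kt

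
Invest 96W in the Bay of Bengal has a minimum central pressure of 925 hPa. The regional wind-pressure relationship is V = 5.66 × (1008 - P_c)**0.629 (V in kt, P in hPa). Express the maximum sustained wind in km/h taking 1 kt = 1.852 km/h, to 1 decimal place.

168.9 km/h

ΔP = 1008 − 925 = 83 hPa.
V ≈ 5.66 × 83^0.629 = 5.66 × 16.110 ≈ 91.184 kt.
91.184 × 1.852 ≈ 168.87 km/h → 168.9 km/h.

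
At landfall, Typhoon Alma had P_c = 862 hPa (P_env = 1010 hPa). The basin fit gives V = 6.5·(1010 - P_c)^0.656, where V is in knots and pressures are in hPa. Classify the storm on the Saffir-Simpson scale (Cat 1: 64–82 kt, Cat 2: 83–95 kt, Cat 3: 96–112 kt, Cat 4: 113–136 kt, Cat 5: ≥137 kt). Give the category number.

ΔP = 1010 − 862 = 148 hPa.
V ≈ 6.5 × 148^0.656 = 6.5 × 26.53 ≈ 172 kt.
172 kt falls in the Category 5 band.

5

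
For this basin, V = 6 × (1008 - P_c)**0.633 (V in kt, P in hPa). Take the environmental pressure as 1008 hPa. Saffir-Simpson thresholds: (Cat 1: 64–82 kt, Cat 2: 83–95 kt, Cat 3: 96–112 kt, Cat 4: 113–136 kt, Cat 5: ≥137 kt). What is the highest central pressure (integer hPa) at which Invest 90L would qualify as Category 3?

928 hPa

Category 3 begins at V = 96 kt.
Required ΔP = (96/6)^(1/0.633) = 16.000^1.580 ≈ 79.84 hPa.
P_c ≤ 1008 − 79.84 = 928.16, so the highest integer P_c is 928 hPa.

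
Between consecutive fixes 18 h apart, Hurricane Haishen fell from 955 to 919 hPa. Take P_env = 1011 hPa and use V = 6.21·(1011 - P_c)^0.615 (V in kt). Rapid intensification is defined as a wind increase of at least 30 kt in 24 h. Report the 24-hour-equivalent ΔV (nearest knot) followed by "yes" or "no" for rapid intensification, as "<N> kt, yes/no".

35 kt, yes

V₁: ΔP = 56, V ≈ 6.21 × 56^0.615 ≈ 73.83 kt.
V₂: ΔP = 92, V ≈ 6.21 × 92^0.615 ≈ 100.19 kt.
ΔV over 18 h = 26.36 kt → 24 h equivalent = 26.36 × 24/18 ≈ 35.15 kt.
35 kt ≥ 30 kt ⇒ rapid intensification.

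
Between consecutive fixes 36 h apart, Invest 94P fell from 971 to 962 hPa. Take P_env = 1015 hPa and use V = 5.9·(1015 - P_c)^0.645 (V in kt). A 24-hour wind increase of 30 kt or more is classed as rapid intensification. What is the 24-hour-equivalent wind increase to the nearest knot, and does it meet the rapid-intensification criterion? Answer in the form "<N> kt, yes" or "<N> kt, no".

6 kt, no

V₁: ΔP = 44, V ≈ 5.9 × 44^0.645 ≈ 67.75 kt.
V₂: ΔP = 53, V ≈ 5.9 × 53^0.645 ≈ 76.39 kt.
ΔV over 36 h = 8.64 kt → 24 h equivalent = 8.64 × 24/36 ≈ 5.76 kt.
6 kt < 30 kt ⇒ not rapid intensification.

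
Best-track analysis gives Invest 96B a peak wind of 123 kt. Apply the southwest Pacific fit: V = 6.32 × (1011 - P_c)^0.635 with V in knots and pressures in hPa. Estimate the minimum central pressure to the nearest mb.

904 mb

ΔP = (V / 6.32)^(1/0.635) = (123/6.32)^1.575.
123/6.32 = 19.462; 19.462^1.575 ≈ 107.21 mb.
P_c = 1011 − 107.21 = 903.79 ≈ 904 mb.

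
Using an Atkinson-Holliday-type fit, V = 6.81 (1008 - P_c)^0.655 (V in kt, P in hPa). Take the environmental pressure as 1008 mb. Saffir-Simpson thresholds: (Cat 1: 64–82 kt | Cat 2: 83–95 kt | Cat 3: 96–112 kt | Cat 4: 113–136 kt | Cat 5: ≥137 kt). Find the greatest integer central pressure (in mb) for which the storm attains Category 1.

977 mb

Category 1 begins at V = 64 kt.
Required ΔP = (64/6.81)^(1/0.655) = 9.398^1.527 ≈ 30.59 mb.
P_c ≤ 1008 − 30.59 = 977.41, so the highest integer P_c is 977 mb.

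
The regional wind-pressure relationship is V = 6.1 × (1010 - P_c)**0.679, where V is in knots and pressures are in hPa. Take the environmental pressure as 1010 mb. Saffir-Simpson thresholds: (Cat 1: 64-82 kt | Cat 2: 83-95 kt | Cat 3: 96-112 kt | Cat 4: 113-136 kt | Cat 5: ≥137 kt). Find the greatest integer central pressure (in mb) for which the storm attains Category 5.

Category 5 begins at V = 137 kt.
Required ΔP = (137/6.1)^(1/0.679) = 22.459^1.473 ≈ 97.78 mb.
P_c ≤ 1010 − 97.78 = 912.22, so the highest integer P_c is 912 mb.

912 mb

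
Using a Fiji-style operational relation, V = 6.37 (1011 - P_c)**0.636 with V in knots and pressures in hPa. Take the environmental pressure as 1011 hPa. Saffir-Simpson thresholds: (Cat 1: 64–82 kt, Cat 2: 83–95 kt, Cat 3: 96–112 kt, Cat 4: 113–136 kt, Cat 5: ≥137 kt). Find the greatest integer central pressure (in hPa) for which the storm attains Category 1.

Category 1 begins at V = 64 kt.
Required ΔP = (64/6.37)^(1/0.636) = 10.047^1.572 ≈ 37.63 hPa.
P_c ≤ 1011 − 37.63 = 973.37, so the highest integer P_c is 973 hPa.

973 hPa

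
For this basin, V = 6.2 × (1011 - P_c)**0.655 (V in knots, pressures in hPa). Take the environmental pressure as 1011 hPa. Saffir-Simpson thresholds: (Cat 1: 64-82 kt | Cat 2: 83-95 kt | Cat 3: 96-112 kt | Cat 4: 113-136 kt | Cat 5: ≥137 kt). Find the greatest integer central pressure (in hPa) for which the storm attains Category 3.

945 hPa

Category 3 begins at V = 96 kt.
Required ΔP = (96/6.2)^(1/0.655) = 15.484^1.527 ≈ 65.56 hPa.
P_c ≤ 1011 − 65.56 = 945.44, so the highest integer P_c is 945 hPa.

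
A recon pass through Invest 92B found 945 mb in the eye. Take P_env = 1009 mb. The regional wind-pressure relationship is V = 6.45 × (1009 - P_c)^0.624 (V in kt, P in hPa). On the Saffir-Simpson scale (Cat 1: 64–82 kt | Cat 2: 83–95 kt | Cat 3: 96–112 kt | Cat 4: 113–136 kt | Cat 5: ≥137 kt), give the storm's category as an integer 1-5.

ΔP = 1009 − 945 = 64 mb.
V ≈ 6.45 × 64^0.624 = 6.45 × 13.40 ≈ 86 kt.
86 kt falls in the Category 2 band.

2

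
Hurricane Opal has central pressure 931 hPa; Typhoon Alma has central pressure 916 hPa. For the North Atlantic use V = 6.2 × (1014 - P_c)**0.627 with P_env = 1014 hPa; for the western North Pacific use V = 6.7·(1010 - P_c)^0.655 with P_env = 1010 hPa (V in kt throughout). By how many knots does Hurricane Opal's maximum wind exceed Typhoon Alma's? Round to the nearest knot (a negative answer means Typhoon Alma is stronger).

Hurricane Opal: ΔP = 83; V ≈ 6.2 × 83^0.627 ≈ 99.00 kt.
Typhoon Alma: ΔP = 94; V ≈ 6.7 × 94^0.655 ≈ 131.36 kt.
Difference ≈ 99.00 − 131.36 = -32.36 → -32 kt.

-32 kt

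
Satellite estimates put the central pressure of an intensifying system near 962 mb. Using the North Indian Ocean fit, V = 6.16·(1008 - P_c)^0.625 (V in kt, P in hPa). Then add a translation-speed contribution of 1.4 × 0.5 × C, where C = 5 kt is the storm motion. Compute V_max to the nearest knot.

71 kt

ΔP = 1008 − 962 = 46 mb.
46^0.625 ≈ 10.945.
V ≈ 6.16 × 10.945 ≈ 67.4 kt.
Translation term: 1.4 × 0.5 × 5 = 3.5 kt.
Corrected V ≈ 70.9 kt → 71 kt.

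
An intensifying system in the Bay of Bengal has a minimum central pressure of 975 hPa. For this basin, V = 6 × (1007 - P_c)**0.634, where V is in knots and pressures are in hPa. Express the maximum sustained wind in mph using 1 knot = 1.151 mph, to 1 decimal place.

62.2 mph

ΔP = 1007 − 975 = 32 hPa.
V ≈ 6 × 32^0.634 = 6 × 9.000 ≈ 54.003 kt.
54.003 × 1.151 ≈ 62.16 mph → 62.2 mph.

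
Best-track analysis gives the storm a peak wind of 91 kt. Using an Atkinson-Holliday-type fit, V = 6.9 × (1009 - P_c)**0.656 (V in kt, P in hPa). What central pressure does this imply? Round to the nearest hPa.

ΔP = (V / 6.9)^(1/0.656) = (91/6.9)^1.524.
91/6.9 = 13.188; 13.188^1.524 ≈ 51.00 hPa.
P_c = 1009 − 51.00 = 958.00 ≈ 958 hPa.

958 hPa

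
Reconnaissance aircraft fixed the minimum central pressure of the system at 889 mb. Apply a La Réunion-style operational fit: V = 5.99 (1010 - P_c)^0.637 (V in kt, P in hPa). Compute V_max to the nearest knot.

127 kt

ΔP = 1010 − 889 = 121 mb.
121^0.637 ≈ 21.219.
V ≈ 5.99 × 21.219 ≈ 127.1 kt.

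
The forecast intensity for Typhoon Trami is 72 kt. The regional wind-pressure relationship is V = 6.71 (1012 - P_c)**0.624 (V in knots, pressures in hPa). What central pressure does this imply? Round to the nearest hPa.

ΔP = (V / 6.71)^(1/0.624) = (72/6.71)^1.603.
72/6.71 = 10.730; 10.730^1.603 ≈ 44.84 hPa.
P_c = 1012 − 44.84 = 967.16 ≈ 967 hPa.

967 hPa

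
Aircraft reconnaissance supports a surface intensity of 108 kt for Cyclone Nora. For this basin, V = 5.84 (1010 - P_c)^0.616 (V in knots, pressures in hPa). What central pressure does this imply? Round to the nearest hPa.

ΔP = (V / 5.84)^(1/0.616) = (108/5.84)^1.623.
108/5.84 = 18.493; 18.493^1.623 ≈ 113.98 hPa.
P_c = 1010 − 113.98 = 896.02 ≈ 896 hPa.

896 hPa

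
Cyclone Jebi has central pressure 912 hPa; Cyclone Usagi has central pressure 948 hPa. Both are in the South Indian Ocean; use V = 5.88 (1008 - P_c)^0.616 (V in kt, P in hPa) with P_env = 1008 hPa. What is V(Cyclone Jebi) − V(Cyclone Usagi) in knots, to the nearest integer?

Cyclone Jebi: ΔP = 96; V ≈ 5.88 × 96^0.616 ≈ 97.83 kt.
Cyclone Usagi: ΔP = 60; V ≈ 5.88 × 60^0.616 ≈ 73.23 kt.
Difference ≈ 97.83 − 73.23 = 24.60 → 25 kt.

25 kt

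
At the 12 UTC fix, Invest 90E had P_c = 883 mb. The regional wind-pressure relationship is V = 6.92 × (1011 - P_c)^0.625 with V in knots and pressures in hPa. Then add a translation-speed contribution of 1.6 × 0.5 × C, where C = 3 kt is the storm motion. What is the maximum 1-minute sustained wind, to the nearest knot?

146 kt

ΔP = 1011 − 883 = 128 mb.
128^0.625 ≈ 20.749.
V ≈ 6.92 × 20.749 ≈ 143.6 kt.
Translation term: 1.6 × 0.5 × 3 = 2.4 kt.
Corrected V ≈ 146 kt → 146 kt.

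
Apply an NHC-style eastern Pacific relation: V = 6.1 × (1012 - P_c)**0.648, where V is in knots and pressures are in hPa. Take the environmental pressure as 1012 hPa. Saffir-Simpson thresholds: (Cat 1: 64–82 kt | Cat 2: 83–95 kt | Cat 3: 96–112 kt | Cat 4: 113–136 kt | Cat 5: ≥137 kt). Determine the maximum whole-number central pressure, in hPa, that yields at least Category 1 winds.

Category 1 begins at V = 64 kt.
Required ΔP = (64/6.1)^(1/0.648) = 10.492^1.543 ≈ 37.62 hPa.
P_c ≤ 1012 − 37.62 = 974.38, so the highest integer P_c is 974 hPa.

974 hPa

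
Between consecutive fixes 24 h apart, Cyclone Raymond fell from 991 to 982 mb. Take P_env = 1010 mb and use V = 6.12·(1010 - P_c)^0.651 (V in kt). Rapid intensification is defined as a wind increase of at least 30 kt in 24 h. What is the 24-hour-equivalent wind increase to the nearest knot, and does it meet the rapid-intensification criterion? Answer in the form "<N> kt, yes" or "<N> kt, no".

12 kt, no

V₁: ΔP = 19, V ≈ 6.12 × 19^0.651 ≈ 41.61 kt.
V₂: ΔP = 28, V ≈ 6.12 × 28^0.651 ≈ 53.56 kt.
ΔV over 24 h = 11.95 kt → 24 h equivalent = 11.95 × 24/24 ≈ 11.95 kt.
12 kt < 30 kt ⇒ not rapid intensification.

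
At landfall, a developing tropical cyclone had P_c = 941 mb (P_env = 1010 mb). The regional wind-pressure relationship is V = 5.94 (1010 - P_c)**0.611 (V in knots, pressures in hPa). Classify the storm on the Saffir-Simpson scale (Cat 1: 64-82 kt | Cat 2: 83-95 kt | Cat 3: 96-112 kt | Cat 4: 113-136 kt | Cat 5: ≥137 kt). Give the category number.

1

ΔP = 1010 − 941 = 69 mb.
V ≈ 5.94 × 69^0.611 = 5.94 × 13.29 ≈ 79 kt.
79 kt falls in the Category 1 band.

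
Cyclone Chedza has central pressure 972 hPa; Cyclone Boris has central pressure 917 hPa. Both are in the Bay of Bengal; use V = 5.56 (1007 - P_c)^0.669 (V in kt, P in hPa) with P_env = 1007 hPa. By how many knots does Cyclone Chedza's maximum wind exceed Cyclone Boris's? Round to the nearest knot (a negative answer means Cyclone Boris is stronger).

-53 kt

Cyclone Chedza: ΔP = 35; V ≈ 5.56 × 35^0.669 ≈ 59.99 kt.
Cyclone Boris: ΔP = 90; V ≈ 5.56 × 90^0.669 ≈ 112.84 kt.
Difference ≈ 59.99 − 112.84 = -52.85 → -53 kt.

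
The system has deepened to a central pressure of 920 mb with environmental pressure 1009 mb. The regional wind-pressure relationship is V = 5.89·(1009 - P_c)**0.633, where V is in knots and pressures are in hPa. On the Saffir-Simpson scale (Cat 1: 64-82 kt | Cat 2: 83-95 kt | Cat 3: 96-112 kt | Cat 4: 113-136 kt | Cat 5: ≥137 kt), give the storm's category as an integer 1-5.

3

ΔP = 1009 − 920 = 89 mb.
V ≈ 5.89 × 89^0.633 = 5.89 × 17.14 ≈ 101 kt.
101 kt falls in the Category 3 band.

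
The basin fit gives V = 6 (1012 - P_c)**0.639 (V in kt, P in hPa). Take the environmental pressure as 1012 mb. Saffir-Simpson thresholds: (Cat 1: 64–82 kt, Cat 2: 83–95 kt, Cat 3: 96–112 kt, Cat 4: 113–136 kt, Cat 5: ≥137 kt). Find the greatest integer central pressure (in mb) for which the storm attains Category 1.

Category 1 begins at V = 64 kt.
Required ΔP = (64/6)^(1/0.639) = 10.667^1.565 ≈ 40.63 mb.
P_c ≤ 1012 − 40.63 = 971.37, so the highest integer P_c is 971 mb.

971 mb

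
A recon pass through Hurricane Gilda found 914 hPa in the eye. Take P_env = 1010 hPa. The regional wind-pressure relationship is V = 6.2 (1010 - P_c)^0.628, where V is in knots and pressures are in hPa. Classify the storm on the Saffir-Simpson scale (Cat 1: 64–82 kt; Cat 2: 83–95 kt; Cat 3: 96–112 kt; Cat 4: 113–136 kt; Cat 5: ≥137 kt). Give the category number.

3

ΔP = 1010 − 914 = 96 hPa.
V ≈ 6.2 × 96^0.628 = 6.2 × 17.57 ≈ 109 kt.
109 kt falls in the Category 3 band.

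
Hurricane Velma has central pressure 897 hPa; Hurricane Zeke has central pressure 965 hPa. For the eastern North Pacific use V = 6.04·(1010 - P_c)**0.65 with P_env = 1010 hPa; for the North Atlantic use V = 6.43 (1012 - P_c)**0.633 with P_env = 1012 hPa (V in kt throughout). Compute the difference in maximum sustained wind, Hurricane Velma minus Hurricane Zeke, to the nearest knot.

57 kt

Hurricane Velma: ΔP = 113; V ≈ 6.04 × 113^0.65 ≈ 130.48 kt.
Hurricane Zeke: ΔP = 47; V ≈ 6.43 × 47^0.633 ≈ 73.56 kt.
Difference ≈ 130.48 − 73.56 = 56.92 → 57 kt.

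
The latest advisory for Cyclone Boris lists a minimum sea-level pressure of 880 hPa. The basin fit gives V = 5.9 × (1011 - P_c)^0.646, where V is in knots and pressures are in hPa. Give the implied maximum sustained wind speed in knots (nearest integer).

138 kt

ΔP = 1011 − 880 = 131 hPa.
131^0.646 ≈ 23.322.
V ≈ 5.9 × 23.322 ≈ 137.6 kt.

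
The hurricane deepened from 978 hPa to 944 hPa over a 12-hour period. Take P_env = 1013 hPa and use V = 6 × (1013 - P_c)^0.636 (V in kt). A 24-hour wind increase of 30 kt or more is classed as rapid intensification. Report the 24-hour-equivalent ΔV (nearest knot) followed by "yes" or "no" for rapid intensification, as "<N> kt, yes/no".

62 kt, yes

V₁: ΔP = 35, V ≈ 6 × 35^0.636 ≈ 57.57 kt.
V₂: ΔP = 69, V ≈ 6 × 69^0.636 ≈ 88.65 kt.
ΔV over 12 h = 31.08 kt → 24 h equivalent = 31.08 × 24/12 ≈ 62.16 kt.
62 kt ≥ 30 kt ⇒ rapid intensification.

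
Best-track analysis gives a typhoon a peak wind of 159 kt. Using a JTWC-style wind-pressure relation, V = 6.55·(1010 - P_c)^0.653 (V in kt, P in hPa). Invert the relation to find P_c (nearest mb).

878 mb

ΔP = (V / 6.55)^(1/0.653) = (159/6.55)^1.531.
159/6.55 = 24.275; 24.275^1.531 ≈ 132.20 mb.
P_c = 1010 − 132.20 = 877.80 ≈ 878 mb.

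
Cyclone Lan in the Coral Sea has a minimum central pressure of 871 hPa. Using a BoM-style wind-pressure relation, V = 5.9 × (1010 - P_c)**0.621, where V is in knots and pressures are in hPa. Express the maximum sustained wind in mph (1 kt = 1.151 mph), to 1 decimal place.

145.5 mph

ΔP = 1010 − 871 = 139 hPa.
V ≈ 5.9 × 139^0.621 = 5.9 × 21.420 ≈ 126.376 kt.
126.376 × 1.151 ≈ 145.46 mph → 145.5 mph.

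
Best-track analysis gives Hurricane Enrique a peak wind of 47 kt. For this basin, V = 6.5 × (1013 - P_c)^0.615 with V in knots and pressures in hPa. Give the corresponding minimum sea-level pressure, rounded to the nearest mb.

ΔP = (V / 6.5)^(1/0.615) = (47/6.5)^1.626.
47/6.5 = 7.231; 7.231^1.626 ≈ 24.95 mb.
P_c = 1013 − 24.95 = 988.05 ≈ 988 mb.

988 mb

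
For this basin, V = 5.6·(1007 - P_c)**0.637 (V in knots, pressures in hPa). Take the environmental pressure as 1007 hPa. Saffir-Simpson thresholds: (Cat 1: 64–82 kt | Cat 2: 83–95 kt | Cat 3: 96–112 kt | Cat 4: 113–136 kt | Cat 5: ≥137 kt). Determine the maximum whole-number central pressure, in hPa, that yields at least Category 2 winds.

938 hPa

Category 2 begins at V = 83 kt.
Required ΔP = (83/5.6)^(1/0.637) = 14.821^1.570 ≈ 68.89 hPa.
P_c ≤ 1007 − 68.89 = 938.11, so the highest integer P_c is 938 hPa.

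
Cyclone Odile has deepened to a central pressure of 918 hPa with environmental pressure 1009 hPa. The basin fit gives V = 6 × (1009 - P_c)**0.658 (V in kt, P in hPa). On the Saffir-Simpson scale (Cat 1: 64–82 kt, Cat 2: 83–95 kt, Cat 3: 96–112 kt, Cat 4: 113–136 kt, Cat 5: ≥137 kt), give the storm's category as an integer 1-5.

ΔP = 1009 − 918 = 91 hPa.
V ≈ 6 × 91^0.658 = 6 × 19.46 ≈ 117 kt.
117 kt falls in the Category 4 band.

4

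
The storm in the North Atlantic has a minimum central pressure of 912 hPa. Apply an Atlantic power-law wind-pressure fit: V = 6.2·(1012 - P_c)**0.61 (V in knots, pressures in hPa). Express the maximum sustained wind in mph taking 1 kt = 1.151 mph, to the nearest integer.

ΔP = 1012 − 912 = 100 hPa.
V ≈ 6.2 × 100^0.61 = 6.2 × 16.596 ≈ 102.894 kt.
102.894 × 1.151 ≈ 118.43 mph → 118 mph.

118 mph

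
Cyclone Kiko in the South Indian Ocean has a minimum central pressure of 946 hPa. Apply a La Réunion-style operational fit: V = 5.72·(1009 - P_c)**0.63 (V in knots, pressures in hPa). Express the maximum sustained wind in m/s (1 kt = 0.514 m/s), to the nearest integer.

ΔP = 1009 − 946 = 63 hPa.
V ≈ 5.72 × 63^0.63 = 5.72 × 13.601 ≈ 77.800 kt.
77.800 × 0.514 ≈ 39.99 m/s → 40 m/s.

40 m/s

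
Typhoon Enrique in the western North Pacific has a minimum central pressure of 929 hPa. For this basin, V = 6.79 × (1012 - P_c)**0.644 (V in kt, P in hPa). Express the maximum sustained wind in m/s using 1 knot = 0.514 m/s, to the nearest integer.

ΔP = 1012 − 929 = 83 hPa.
V ≈ 6.79 × 83^0.644 = 6.79 × 17.214 ≈ 116.884 kt.
116.884 × 0.514 ≈ 60.08 m/s → 60 m/s.

60 m/s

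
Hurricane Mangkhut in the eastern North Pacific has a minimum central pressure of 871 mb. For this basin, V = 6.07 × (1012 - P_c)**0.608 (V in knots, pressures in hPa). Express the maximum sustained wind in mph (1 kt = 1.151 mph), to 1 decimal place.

141.6 mph

ΔP = 1012 − 871 = 141 mb.
V ≈ 6.07 × 141^0.608 = 6.07 × 20.264 ≈ 123.002 kt.
123.002 × 1.151 ≈ 141.58 mph → 141.6 mph.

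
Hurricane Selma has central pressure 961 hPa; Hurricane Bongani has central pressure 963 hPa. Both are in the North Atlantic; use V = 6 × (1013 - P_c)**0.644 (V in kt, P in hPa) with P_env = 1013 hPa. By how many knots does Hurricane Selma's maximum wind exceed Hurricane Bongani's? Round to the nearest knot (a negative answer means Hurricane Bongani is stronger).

2 kt

Hurricane Selma: ΔP = 52; V ≈ 6 × 52^0.644 ≈ 76.43 kt.
Hurricane Bongani: ΔP = 50; V ≈ 6 × 50^0.644 ≈ 74.52 kt.
Difference ≈ 76.43 − 74.52 = 1.91 → 2 kt.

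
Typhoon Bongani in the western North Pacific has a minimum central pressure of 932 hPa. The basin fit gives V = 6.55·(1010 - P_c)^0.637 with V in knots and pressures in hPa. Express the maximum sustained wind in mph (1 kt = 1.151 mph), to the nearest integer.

ΔP = 1010 − 932 = 78 hPa.
V ≈ 6.55 × 78^0.637 = 6.55 × 16.042 ≈ 105.076 kt.
105.076 × 1.151 ≈ 120.94 mph → 121 mph.

121 mph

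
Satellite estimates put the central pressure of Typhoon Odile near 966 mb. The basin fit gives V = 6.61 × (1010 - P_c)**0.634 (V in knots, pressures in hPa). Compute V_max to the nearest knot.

ΔP = 1010 − 966 = 44 mb.
44^0.634 ≈ 11.014.
V ≈ 6.61 × 11.014 ≈ 72.8 kt.

73 kt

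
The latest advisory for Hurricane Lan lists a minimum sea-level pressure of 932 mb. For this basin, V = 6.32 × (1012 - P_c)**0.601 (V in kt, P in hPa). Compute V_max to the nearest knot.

88 kt

ΔP = 1012 − 932 = 80 mb.
80^0.601 ≈ 13.924.
V ≈ 6.32 × 13.924 ≈ 88.0 kt.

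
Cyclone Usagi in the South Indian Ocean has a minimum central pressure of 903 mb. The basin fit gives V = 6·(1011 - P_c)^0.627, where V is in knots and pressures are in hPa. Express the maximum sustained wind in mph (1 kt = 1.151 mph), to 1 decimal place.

130.1 mph

ΔP = 1011 − 903 = 108 mb.
V ≈ 6 × 108^0.627 = 6 × 18.835 ≈ 113.008 kt.
113.008 × 1.151 ≈ 130.07 mph → 130.1 mph.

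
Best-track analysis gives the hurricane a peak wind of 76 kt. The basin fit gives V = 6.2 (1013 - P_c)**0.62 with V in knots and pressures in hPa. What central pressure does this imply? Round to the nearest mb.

ΔP = (V / 6.2)^(1/0.62) = (76/6.2)^1.613.
76/6.2 = 12.258; 12.258^1.613 ≈ 56.95 mb.
P_c = 1013 − 56.95 = 956.05 ≈ 956 mb.

956 mb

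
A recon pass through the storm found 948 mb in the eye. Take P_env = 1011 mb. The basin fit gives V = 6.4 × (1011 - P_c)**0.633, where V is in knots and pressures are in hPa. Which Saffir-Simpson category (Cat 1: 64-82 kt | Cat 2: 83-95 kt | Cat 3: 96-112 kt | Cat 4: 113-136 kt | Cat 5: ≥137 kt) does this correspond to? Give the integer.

ΔP = 1011 − 948 = 63 mb.
V ≈ 6.4 × 63^0.633 = 6.4 × 13.77 ≈ 88 kt.
88 kt falls in the Category 2 band.

2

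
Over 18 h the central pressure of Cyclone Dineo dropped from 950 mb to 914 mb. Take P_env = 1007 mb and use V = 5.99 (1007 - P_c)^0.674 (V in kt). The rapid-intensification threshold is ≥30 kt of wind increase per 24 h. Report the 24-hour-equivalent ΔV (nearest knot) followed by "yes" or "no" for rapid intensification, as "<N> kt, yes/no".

48 kt, yes

V₁: ΔP = 57, V ≈ 5.99 × 57^0.674 ≈ 91.39 kt.
V₂: ΔP = 93, V ≈ 5.99 × 93^0.674 ≈ 127.11 kt.
ΔV over 18 h = 35.72 kt → 24 h equivalent = 35.72 × 24/18 ≈ 47.63 kt.
48 kt ≥ 30 kt ⇒ rapid intensification.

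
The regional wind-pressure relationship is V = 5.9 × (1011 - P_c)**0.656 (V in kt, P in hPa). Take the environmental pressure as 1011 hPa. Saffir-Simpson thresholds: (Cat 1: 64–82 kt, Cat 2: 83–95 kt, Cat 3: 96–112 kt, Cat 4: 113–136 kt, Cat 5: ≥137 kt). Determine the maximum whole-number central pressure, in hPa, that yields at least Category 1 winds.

Category 1 begins at V = 64 kt.
Required ΔP = (64/5.9)^(1/0.656) = 10.847^1.524 ≈ 37.87 hPa.
P_c ≤ 1011 − 37.87 = 973.13, so the highest integer P_c is 973 hPa.

973 hPa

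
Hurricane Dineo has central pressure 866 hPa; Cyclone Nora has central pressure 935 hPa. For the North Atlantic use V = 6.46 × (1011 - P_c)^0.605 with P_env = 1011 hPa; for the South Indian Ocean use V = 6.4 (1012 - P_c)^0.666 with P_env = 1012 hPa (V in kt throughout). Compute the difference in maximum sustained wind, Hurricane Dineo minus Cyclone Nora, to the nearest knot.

Hurricane Dineo: ΔP = 145; V ≈ 6.46 × 145^0.605 ≈ 131.18 kt.
Cyclone Nora: ΔP = 77; V ≈ 6.4 × 77^0.666 ≈ 115.50 kt.
Difference ≈ 131.18 − 115.50 = 15.68 → 16 kt.

16 kt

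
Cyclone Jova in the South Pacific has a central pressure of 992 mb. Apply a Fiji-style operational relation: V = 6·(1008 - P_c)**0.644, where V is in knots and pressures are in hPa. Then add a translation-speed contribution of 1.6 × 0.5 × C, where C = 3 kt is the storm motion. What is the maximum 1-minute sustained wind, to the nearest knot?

ΔP = 1008 − 992 = 16 mb.
16^0.644 ≈ 5.963.
V ≈ 6 × 5.963 ≈ 35.8 kt.
Translation term: 1.6 × 0.5 × 3 = 2.4 kt.
Corrected V ≈ 38.2 kt → 38 kt.

38 kt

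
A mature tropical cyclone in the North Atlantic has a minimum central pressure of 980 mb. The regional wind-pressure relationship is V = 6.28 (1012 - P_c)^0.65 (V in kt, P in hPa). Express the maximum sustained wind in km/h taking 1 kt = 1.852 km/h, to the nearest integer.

ΔP = 1012 − 980 = 32 mb.
V ≈ 6.28 × 32^0.65 = 6.28 × 9.514 ≈ 59.746 kt.
59.746 × 1.852 ≈ 110.65 km/h → 111 km/h.

111 km/h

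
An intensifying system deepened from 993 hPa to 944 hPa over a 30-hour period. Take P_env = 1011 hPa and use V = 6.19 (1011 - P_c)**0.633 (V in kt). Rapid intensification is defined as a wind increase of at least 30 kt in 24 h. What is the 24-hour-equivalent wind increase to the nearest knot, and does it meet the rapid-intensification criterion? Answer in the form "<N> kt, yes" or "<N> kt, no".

V₁: ΔP = 18, V ≈ 6.19 × 18^0.633 ≈ 38.57 kt.
V₂: ΔP = 67, V ≈ 6.19 × 67^0.633 ≈ 88.63 kt.
ΔV over 30 h = 50.06 kt → 24 h equivalent = 50.06 × 24/30 ≈ 40.05 kt.
40 kt ≥ 30 kt ⇒ rapid intensification.

40 kt, yes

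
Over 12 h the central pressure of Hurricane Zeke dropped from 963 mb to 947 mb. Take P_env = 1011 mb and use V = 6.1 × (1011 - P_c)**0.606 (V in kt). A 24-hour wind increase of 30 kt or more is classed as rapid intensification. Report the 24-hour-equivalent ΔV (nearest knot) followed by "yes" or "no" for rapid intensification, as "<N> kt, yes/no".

V₁: ΔP = 48, V ≈ 6.1 × 48^0.606 ≈ 63.70 kt.
V₂: ΔP = 64, V ≈ 6.1 × 64^0.606 ≈ 75.84 kt.
ΔV over 12 h = 12.14 kt → 24 h equivalent = 12.14 × 24/12 ≈ 24.28 kt.
24 kt < 30 kt ⇒ not rapid intensification.

24 kt, no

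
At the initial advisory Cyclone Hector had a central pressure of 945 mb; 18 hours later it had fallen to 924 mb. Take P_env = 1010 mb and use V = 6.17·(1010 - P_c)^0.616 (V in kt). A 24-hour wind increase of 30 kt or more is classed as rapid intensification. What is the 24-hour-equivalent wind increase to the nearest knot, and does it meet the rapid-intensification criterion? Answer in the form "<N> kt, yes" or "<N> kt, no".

V₁: ΔP = 65, V ≈ 6.17 × 65^0.616 ≈ 80.73 kt.
V₂: ΔP = 86, V ≈ 6.17 × 86^0.616 ≈ 95.93 kt.
ΔV over 18 h = 15.20 kt → 24 h equivalent = 15.20 × 24/18 ≈ 20.27 kt.
20 kt < 30 kt ⇒ not rapid intensification.

20 kt, no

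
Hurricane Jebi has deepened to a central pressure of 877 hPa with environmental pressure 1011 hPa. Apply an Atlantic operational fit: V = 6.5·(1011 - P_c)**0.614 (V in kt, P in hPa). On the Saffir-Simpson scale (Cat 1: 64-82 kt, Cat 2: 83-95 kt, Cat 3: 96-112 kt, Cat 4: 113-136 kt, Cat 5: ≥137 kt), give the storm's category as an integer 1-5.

4

ΔP = 1011 − 877 = 134 hPa.
V ≈ 6.5 × 134^0.614 = 6.5 × 20.23 ≈ 132 kt.
132 kt falls in the Category 4 band.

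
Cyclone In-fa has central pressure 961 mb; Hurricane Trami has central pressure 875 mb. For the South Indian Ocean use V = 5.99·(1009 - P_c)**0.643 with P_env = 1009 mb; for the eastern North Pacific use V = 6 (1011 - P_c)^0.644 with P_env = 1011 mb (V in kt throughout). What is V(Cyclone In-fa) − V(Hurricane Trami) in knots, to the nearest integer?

-70 kt

Cyclone In-fa: ΔP = 48; V ≈ 5.99 × 48^0.643 ≈ 72.19 kt.
Hurricane Trami: ΔP = 136; V ≈ 6 × 136^0.644 ≈ 141.95 kt.
Difference ≈ 72.19 − 141.95 = -69.76 → -70 kt.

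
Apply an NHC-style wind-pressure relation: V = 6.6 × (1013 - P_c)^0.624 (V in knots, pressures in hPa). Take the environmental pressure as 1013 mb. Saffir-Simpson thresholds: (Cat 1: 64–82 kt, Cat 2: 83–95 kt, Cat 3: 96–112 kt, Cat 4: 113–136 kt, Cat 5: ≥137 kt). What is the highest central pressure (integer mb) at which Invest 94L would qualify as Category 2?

955 mb

Category 2 begins at V = 83 kt.
Required ΔP = (83/6.6)^(1/0.624) = 12.576^1.603 ≈ 57.82 mb.
P_c ≤ 1013 − 57.82 = 955.18, so the highest integer P_c is 955 mb.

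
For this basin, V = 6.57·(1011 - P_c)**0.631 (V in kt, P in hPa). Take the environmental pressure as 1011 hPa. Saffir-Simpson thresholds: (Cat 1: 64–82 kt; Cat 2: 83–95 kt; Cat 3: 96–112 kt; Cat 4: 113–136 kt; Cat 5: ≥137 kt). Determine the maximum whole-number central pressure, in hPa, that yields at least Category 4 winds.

Category 4 begins at V = 113 kt.
Required ΔP = (113/6.57)^(1/0.631) = 17.199^1.585 ≈ 90.79 hPa.
P_c ≤ 1011 − 90.79 = 920.21, so the highest integer P_c is 920 hPa.

920 hPa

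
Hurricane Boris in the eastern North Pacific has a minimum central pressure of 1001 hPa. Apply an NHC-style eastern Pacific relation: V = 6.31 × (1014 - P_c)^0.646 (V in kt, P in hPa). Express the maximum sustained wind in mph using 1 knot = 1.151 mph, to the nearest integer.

38 mph

ΔP = 1014 − 1001 = 13 hPa.
V ≈ 6.31 × 13^0.646 = 6.31 × 5.243 ≈ 33.085 kt.
33.085 × 1.151 ≈ 38.08 mph → 38 mph.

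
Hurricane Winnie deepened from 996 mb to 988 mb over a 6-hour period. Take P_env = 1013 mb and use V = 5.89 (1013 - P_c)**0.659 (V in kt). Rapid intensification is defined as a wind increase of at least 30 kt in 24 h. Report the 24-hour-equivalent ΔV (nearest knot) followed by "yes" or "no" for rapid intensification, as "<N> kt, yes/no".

44 kt, yes

V₁: ΔP = 17, V ≈ 5.89 × 17^0.659 ≈ 38.10 kt.
V₂: ΔP = 25, V ≈ 5.89 × 25^0.659 ≈ 49.13 kt.
ΔV over 6 h = 11.03 kt → 24 h equivalent = 11.03 × 24/6 ≈ 44.12 kt.
44 kt ≥ 30 kt ⇒ rapid intensification.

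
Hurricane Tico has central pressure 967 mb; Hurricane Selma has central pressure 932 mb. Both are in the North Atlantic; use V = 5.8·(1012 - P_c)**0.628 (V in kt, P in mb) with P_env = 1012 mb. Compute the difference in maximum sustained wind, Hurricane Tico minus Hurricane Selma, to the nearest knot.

Hurricane Tico: ΔP = 45; V ≈ 5.8 × 45^0.628 ≈ 63.34 kt.
Hurricane Selma: ΔP = 80; V ≈ 5.8 × 80^0.628 ≈ 90.90 kt.
Difference ≈ 63.34 − 90.90 = -27.56 → -28 kt.

-28 kt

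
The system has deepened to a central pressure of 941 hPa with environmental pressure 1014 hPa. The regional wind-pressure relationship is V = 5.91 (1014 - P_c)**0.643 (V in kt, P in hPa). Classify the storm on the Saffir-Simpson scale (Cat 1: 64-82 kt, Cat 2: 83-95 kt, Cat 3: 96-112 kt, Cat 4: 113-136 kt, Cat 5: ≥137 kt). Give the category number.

2

ΔP = 1014 − 941 = 73 hPa.
V ≈ 5.91 × 73^0.643 = 5.91 × 15.78 ≈ 93 kt.
93 kt falls in the Category 2 band.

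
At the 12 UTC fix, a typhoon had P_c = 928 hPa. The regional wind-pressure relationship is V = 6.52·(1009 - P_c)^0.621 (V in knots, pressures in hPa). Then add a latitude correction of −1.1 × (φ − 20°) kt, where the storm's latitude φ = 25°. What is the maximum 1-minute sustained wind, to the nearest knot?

94 kt

ΔP = 1009 − 928 = 81 hPa.
81^0.621 ≈ 15.317.
V ≈ 6.52 × 15.317 ≈ 99.9 kt.
Latitude correction: −1.1 × (25 − 20) = -5.5 kt.
Corrected V ≈ 94.4 kt → 94 kt.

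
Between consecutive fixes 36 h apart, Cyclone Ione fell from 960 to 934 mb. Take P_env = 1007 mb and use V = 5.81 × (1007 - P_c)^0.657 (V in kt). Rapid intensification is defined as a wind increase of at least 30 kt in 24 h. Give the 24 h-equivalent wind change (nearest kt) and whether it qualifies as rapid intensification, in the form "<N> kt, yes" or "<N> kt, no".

V₁: ΔP = 47, V ≈ 5.81 × 47^0.657 ≈ 72.90 kt.
V₂: ΔP = 73, V ≈ 5.81 × 73^0.657 ≈ 97.36 kt.
ΔV over 36 h = 24.46 kt → 24 h equivalent = 24.46 × 24/36 ≈ 16.31 kt.
16 kt < 30 kt ⇒ not rapid intensification.

16 kt, no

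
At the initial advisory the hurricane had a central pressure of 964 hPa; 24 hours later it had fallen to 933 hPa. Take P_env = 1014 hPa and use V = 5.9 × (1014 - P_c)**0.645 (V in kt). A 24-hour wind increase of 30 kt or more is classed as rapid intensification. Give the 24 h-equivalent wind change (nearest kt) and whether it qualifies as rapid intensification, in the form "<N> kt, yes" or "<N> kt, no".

V₁: ΔP = 50, V ≈ 5.9 × 50^0.645 ≈ 73.57 kt.
V₂: ΔP = 81, V ≈ 5.9 × 81^0.645 ≈ 100.42 kt.
ΔV over 24 h = 26.85 kt → 24 h equivalent = 26.85 × 24/24 ≈ 26.85 kt.
27 kt < 30 kt ⇒ not rapid intensification.

27 kt, no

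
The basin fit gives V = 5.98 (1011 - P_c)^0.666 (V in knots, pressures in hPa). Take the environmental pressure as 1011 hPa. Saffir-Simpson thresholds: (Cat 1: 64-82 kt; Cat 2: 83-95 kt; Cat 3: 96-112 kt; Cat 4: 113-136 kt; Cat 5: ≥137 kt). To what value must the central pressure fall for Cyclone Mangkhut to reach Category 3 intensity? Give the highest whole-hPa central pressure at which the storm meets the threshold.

Category 3 begins at V = 96 kt.
Required ΔP = (96/5.98)^(1/0.666) = 16.054^1.502 ≈ 64.59 hPa.
P_c ≤ 1011 − 64.59 = 946.41, so the highest integer P_c is 946 hPa.

946 hPa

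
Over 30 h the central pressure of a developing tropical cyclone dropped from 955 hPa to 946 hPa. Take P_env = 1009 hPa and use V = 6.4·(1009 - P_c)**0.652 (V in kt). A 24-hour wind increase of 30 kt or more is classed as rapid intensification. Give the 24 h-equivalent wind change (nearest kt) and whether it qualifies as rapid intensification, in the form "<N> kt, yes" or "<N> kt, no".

7 kt, no

V₁: ΔP = 54, V ≈ 6.4 × 54^0.652 ≈ 86.24 kt.
V₂: ΔP = 63, V ≈ 6.4 × 63^0.652 ≈ 95.36 kt.
ΔV over 30 h = 9.12 kt → 24 h equivalent = 9.12 × 24/30 ≈ 7.30 kt.
7 kt < 30 kt ⇒ not rapid intensification.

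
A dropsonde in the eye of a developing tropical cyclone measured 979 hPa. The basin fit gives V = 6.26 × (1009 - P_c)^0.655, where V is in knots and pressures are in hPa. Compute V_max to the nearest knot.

ΔP = 1009 − 979 = 30 hPa.
30^0.655 ≈ 9.279.
V ≈ 6.26 × 9.279 ≈ 58.1 kt.

58 kt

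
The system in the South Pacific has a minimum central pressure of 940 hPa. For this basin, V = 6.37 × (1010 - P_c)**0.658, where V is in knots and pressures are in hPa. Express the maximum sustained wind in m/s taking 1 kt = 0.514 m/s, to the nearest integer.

54 m/s

ΔP = 1010 − 940 = 70 hPa.
V ≈ 6.37 × 70^0.658 = 6.37 × 16.371 ≈ 104.283 kt.
104.283 × 0.514 ≈ 53.60 m/s → 54 m/s.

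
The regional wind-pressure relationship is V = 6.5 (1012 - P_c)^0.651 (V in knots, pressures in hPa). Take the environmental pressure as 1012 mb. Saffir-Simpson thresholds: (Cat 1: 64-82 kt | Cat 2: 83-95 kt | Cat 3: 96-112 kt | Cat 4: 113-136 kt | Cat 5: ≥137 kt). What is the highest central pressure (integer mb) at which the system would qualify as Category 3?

949 mb

Category 3 begins at V = 96 kt.
Required ΔP = (96/6.5)^(1/0.651) = 14.769^1.536 ≈ 62.55 mb.
P_c ≤ 1012 − 62.55 = 949.45, so the highest integer P_c is 949 mb.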